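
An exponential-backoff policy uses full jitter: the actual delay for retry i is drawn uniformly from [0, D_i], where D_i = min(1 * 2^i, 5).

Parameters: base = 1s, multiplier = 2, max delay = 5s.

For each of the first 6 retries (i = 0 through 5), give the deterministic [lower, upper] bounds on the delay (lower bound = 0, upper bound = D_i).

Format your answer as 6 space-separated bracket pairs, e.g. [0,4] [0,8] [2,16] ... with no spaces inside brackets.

Answer: [0,1] [0,2] [0,4] [0,5] [0,5] [0,5]

Derivation:
Computing bounds per retry:
  i=0: D_i=min(1*2^0,5)=1, bounds=[0,1]
  i=1: D_i=min(1*2^1,5)=2, bounds=[0,2]
  i=2: D_i=min(1*2^2,5)=4, bounds=[0,4]
  i=3: D_i=min(1*2^3,5)=5, bounds=[0,5]
  i=4: D_i=min(1*2^4,5)=5, bounds=[0,5]
  i=5: D_i=min(1*2^5,5)=5, bounds=[0,5]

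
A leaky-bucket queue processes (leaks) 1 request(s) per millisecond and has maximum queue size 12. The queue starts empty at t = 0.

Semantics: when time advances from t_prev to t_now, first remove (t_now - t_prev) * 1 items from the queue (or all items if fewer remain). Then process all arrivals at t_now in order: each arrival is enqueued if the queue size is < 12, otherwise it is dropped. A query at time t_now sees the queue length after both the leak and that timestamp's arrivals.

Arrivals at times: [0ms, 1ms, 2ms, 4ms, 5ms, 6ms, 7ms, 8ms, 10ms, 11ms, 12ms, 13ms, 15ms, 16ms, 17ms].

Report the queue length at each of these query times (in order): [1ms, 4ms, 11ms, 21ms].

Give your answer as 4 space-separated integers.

Answer: 1 1 1 0

Derivation:
Queue lengths at query times:
  query t=1ms: backlog = 1
  query t=4ms: backlog = 1
  query t=11ms: backlog = 1
  query t=21ms: backlog = 0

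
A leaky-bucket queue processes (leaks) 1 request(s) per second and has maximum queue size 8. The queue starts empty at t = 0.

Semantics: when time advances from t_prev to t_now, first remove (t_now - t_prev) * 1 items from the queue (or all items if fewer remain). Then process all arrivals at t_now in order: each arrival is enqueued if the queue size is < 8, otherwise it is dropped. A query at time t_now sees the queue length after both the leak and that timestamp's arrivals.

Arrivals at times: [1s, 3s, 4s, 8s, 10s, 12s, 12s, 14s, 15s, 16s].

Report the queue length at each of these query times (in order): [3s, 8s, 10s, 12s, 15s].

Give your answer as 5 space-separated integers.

Queue lengths at query times:
  query t=3s: backlog = 1
  query t=8s: backlog = 1
  query t=10s: backlog = 1
  query t=12s: backlog = 2
  query t=15s: backlog = 1

Answer: 1 1 1 2 1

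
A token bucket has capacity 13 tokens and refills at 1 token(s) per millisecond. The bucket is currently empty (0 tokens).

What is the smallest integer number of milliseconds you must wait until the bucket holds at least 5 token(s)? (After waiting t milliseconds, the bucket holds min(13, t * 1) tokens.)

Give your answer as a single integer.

Need t * 1 >= 5, so t >= 5/1.
Smallest integer t = ceil(5/1) = 5.

Answer: 5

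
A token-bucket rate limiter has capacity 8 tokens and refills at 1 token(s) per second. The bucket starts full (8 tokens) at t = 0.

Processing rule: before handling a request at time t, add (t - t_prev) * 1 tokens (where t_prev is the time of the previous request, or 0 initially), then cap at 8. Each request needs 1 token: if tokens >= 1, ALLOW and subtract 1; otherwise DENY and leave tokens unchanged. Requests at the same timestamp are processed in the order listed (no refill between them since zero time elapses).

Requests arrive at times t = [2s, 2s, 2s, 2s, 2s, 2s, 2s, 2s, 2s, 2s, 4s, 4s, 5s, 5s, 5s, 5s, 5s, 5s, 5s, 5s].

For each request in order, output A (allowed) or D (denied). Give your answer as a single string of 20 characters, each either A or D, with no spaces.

Simulating step by step:
  req#1 t=2s: ALLOW
  req#2 t=2s: ALLOW
  req#3 t=2s: ALLOW
  req#4 t=2s: ALLOW
  req#5 t=2s: ALLOW
  req#6 t=2s: ALLOW
  req#7 t=2s: ALLOW
  req#8 t=2s: ALLOW
  req#9 t=2s: DENY
  req#10 t=2s: DENY
  req#11 t=4s: ALLOW
  req#12 t=4s: ALLOW
  req#13 t=5s: ALLOW
  req#14 t=5s: DENY
  req#15 t=5s: DENY
  req#16 t=5s: DENY
  req#17 t=5s: DENY
  req#18 t=5s: DENY
  req#19 t=5s: DENY
  req#20 t=5s: DENY

Answer: AAAAAAAADDAAADDDDDDD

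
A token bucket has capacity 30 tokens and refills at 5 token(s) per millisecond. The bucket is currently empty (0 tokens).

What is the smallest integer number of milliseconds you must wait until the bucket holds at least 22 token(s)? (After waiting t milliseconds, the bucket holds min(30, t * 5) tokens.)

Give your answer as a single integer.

Need t * 5 >= 22, so t >= 22/5.
Smallest integer t = ceil(22/5) = 5.

Answer: 5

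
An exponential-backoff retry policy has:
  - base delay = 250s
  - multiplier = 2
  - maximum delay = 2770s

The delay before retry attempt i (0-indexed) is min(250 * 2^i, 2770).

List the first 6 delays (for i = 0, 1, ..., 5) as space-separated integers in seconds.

Answer: 250 500 1000 2000 2770 2770

Derivation:
Computing each delay:
  i=0: min(250*2^0, 2770) = 250
  i=1: min(250*2^1, 2770) = 500
  i=2: min(250*2^2, 2770) = 1000
  i=3: min(250*2^3, 2770) = 2000
  i=4: min(250*2^4, 2770) = 2770
  i=5: min(250*2^5, 2770) = 2770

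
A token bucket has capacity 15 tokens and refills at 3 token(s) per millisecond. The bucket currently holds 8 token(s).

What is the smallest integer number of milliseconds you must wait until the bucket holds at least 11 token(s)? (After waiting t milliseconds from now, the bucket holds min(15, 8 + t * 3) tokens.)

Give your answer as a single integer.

Need 8 + t * 3 >= 11, so t >= 3/3.
Smallest integer t = ceil(3/3) = 1.

Answer: 1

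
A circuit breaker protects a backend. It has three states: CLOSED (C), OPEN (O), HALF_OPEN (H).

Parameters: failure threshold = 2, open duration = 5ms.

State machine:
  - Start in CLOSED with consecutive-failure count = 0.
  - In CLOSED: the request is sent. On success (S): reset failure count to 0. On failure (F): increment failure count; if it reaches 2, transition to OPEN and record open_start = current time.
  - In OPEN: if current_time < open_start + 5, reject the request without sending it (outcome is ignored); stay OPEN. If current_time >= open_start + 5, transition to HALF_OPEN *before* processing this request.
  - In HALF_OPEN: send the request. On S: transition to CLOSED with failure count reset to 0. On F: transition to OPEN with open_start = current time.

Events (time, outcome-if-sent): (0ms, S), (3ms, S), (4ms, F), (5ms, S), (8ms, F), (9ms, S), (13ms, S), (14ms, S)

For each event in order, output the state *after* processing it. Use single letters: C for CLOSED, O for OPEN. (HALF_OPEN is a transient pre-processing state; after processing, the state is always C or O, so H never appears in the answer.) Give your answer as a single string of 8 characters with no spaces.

State after each event:
  event#1 t=0ms outcome=S: state=CLOSED
  event#2 t=3ms outcome=S: state=CLOSED
  event#3 t=4ms outcome=F: state=CLOSED
  event#4 t=5ms outcome=S: state=CLOSED
  event#5 t=8ms outcome=F: state=CLOSED
  event#6 t=9ms outcome=S: state=CLOSED
  event#7 t=13ms outcome=S: state=CLOSED
  event#8 t=14ms outcome=S: state=CLOSED

Answer: CCCCCCCC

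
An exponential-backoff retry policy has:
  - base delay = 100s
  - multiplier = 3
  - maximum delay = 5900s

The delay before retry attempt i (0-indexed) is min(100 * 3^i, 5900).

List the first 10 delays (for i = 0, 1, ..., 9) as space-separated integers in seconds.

Answer: 100 300 900 2700 5900 5900 5900 5900 5900 5900

Derivation:
Computing each delay:
  i=0: min(100*3^0, 5900) = 100
  i=1: min(100*3^1, 5900) = 300
  i=2: min(100*3^2, 5900) = 900
  i=3: min(100*3^3, 5900) = 2700
  i=4: min(100*3^4, 5900) = 5900
  i=5: min(100*3^5, 5900) = 5900
  i=6: min(100*3^6, 5900) = 5900
  i=7: min(100*3^7, 5900) = 5900
  i=8: min(100*3^8, 5900) = 5900
  i=9: min(100*3^9, 5900) = 5900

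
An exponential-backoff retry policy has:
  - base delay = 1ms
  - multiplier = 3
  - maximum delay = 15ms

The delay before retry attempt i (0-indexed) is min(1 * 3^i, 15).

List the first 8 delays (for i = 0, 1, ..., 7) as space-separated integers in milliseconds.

Computing each delay:
  i=0: min(1*3^0, 15) = 1
  i=1: min(1*3^1, 15) = 3
  i=2: min(1*3^2, 15) = 9
  i=3: min(1*3^3, 15) = 15
  i=4: min(1*3^4, 15) = 15
  i=5: min(1*3^5, 15) = 15
  i=6: min(1*3^6, 15) = 15
  i=7: min(1*3^7, 15) = 15

Answer: 1 3 9 15 15 15 15 15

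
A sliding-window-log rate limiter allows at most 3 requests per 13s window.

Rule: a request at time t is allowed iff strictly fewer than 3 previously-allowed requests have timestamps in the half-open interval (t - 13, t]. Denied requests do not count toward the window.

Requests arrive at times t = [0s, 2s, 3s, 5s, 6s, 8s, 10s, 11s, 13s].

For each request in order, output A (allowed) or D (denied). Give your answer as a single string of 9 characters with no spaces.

Answer: AAADDDDDA

Derivation:
Tracking allowed requests in the window:
  req#1 t=0s: ALLOW
  req#2 t=2s: ALLOW
  req#3 t=3s: ALLOW
  req#4 t=5s: DENY
  req#5 t=6s: DENY
  req#6 t=8s: DENY
  req#7 t=10s: DENY
  req#8 t=11s: DENY
  req#9 t=13s: ALLOW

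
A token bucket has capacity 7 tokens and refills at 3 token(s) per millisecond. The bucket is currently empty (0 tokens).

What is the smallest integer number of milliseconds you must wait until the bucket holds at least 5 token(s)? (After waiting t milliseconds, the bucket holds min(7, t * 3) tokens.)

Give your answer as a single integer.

Need t * 3 >= 5, so t >= 5/3.
Smallest integer t = ceil(5/3) = 2.

Answer: 2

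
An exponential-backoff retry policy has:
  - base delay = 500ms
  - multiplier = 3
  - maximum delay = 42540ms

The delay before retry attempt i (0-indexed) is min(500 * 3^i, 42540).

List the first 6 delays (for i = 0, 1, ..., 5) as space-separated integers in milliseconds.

Computing each delay:
  i=0: min(500*3^0, 42540) = 500
  i=1: min(500*3^1, 42540) = 1500
  i=2: min(500*3^2, 42540) = 4500
  i=3: min(500*3^3, 42540) = 13500
  i=4: min(500*3^4, 42540) = 40500
  i=5: min(500*3^5, 42540) = 42540

Answer: 500 1500 4500 13500 40500 42540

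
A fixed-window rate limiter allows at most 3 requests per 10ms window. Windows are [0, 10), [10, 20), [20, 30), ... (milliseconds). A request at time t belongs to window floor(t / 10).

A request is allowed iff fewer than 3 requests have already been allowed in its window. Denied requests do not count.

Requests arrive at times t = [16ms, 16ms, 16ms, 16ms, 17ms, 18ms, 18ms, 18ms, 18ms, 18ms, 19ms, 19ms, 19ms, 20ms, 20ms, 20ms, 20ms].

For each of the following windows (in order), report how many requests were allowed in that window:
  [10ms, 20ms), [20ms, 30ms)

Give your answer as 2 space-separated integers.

Processing requests:
  req#1 t=16ms (window 1): ALLOW
  req#2 t=16ms (window 1): ALLOW
  req#3 t=16ms (window 1): ALLOW
  req#4 t=16ms (window 1): DENY
  req#5 t=17ms (window 1): DENY
  req#6 t=18ms (window 1): DENY
  req#7 t=18ms (window 1): DENY
  req#8 t=18ms (window 1): DENY
  req#9 t=18ms (window 1): DENY
  req#10 t=18ms (window 1): DENY
  req#11 t=19ms (window 1): DENY
  req#12 t=19ms (window 1): DENY
  req#13 t=19ms (window 1): DENY
  req#14 t=20ms (window 2): ALLOW
  req#15 t=20ms (window 2): ALLOW
  req#16 t=20ms (window 2): ALLOW
  req#17 t=20ms (window 2): DENY

Allowed counts by window: 3 3

Answer: 3 3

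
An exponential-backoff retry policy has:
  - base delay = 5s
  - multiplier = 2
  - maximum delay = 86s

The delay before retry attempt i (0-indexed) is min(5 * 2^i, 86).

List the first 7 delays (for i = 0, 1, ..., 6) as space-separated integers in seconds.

Computing each delay:
  i=0: min(5*2^0, 86) = 5
  i=1: min(5*2^1, 86) = 10
  i=2: min(5*2^2, 86) = 20
  i=3: min(5*2^3, 86) = 40
  i=4: min(5*2^4, 86) = 80
  i=5: min(5*2^5, 86) = 86
  i=6: min(5*2^6, 86) = 86

Answer: 5 10 20 40 80 86 86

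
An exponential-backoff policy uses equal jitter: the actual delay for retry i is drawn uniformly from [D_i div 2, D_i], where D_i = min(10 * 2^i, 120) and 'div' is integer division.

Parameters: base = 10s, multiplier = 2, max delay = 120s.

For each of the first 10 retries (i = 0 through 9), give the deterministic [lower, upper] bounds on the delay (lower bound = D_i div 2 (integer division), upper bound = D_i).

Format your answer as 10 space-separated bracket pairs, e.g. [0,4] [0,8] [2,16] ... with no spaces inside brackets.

Answer: [5,10] [10,20] [20,40] [40,80] [60,120] [60,120] [60,120] [60,120] [60,120] [60,120]

Derivation:
Computing bounds per retry:
  i=0: D_i=min(10*2^0,120)=10, bounds=[5,10]
  i=1: D_i=min(10*2^1,120)=20, bounds=[10,20]
  i=2: D_i=min(10*2^2,120)=40, bounds=[20,40]
  i=3: D_i=min(10*2^3,120)=80, bounds=[40,80]
  i=4: D_i=min(10*2^4,120)=120, bounds=[60,120]
  i=5: D_i=min(10*2^5,120)=120, bounds=[60,120]
  i=6: D_i=min(10*2^6,120)=120, bounds=[60,120]
  i=7: D_i=min(10*2^7,120)=120, bounds=[60,120]
  i=8: D_i=min(10*2^8,120)=120, bounds=[60,120]
  i=9: D_i=min(10*2^9,120)=120, bounds=[60,120]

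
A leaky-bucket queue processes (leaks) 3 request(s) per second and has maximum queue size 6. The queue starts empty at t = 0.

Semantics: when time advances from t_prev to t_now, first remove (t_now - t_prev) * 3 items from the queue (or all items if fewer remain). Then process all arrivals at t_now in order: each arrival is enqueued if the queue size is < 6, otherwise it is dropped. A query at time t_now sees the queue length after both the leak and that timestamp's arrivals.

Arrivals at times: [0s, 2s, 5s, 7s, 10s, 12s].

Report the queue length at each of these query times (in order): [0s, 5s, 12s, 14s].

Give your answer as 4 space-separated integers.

Queue lengths at query times:
  query t=0s: backlog = 1
  query t=5s: backlog = 1
  query t=12s: backlog = 1
  query t=14s: backlog = 0

Answer: 1 1 1 0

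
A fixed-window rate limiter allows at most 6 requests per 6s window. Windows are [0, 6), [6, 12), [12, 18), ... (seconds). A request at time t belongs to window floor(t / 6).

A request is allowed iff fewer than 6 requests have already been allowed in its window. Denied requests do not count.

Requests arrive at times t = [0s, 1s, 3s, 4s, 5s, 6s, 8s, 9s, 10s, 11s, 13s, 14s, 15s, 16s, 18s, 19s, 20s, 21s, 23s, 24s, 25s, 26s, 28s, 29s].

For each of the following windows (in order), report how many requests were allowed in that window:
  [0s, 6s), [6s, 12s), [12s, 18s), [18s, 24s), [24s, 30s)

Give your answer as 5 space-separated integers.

Answer: 5 5 4 5 5

Derivation:
Processing requests:
  req#1 t=0s (window 0): ALLOW
  req#2 t=1s (window 0): ALLOW
  req#3 t=3s (window 0): ALLOW
  req#4 t=4s (window 0): ALLOW
  req#5 t=5s (window 0): ALLOW
  req#6 t=6s (window 1): ALLOW
  req#7 t=8s (window 1): ALLOW
  req#8 t=9s (window 1): ALLOW
  req#9 t=10s (window 1): ALLOW
  req#10 t=11s (window 1): ALLOW
  req#11 t=13s (window 2): ALLOW
  req#12 t=14s (window 2): ALLOW
  req#13 t=15s (window 2): ALLOW
  req#14 t=16s (window 2): ALLOW
  req#15 t=18s (window 3): ALLOW
  req#16 t=19s (window 3): ALLOW
  req#17 t=20s (window 3): ALLOW
  req#18 t=21s (window 3): ALLOW
  req#19 t=23s (window 3): ALLOW
  req#20 t=24s (window 4): ALLOW
  req#21 t=25s (window 4): ALLOW
  req#22 t=26s (window 4): ALLOW
  req#23 t=28s (window 4): ALLOW
  req#24 t=29s (window 4): ALLOW

Allowed counts by window: 5 5 4 5 5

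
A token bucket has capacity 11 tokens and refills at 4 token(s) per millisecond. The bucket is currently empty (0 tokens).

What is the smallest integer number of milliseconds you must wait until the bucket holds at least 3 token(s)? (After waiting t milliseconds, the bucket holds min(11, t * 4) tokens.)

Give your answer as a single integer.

Need t * 4 >= 3, so t >= 3/4.
Smallest integer t = ceil(3/4) = 1.

Answer: 1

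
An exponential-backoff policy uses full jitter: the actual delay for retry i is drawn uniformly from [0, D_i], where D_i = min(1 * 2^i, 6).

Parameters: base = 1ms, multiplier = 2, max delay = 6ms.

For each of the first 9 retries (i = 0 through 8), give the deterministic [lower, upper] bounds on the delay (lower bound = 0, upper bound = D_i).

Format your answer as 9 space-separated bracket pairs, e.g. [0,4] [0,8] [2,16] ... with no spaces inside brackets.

Answer: [0,1] [0,2] [0,4] [0,6] [0,6] [0,6] [0,6] [0,6] [0,6]

Derivation:
Computing bounds per retry:
  i=0: D_i=min(1*2^0,6)=1, bounds=[0,1]
  i=1: D_i=min(1*2^1,6)=2, bounds=[0,2]
  i=2: D_i=min(1*2^2,6)=4, bounds=[0,4]
  i=3: D_i=min(1*2^3,6)=6, bounds=[0,6]
  i=4: D_i=min(1*2^4,6)=6, bounds=[0,6]
  i=5: D_i=min(1*2^5,6)=6, bounds=[0,6]
  i=6: D_i=min(1*2^6,6)=6, bounds=[0,6]
  i=7: D_i=min(1*2^7,6)=6, bounds=[0,6]
  i=8: D_i=min(1*2^8,6)=6, bounds=[0,6]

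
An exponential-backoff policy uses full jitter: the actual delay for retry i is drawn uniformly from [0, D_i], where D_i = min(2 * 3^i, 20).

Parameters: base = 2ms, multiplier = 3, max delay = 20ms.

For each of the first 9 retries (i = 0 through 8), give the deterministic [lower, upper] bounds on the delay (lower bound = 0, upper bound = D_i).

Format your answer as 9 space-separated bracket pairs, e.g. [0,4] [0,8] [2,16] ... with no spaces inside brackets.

Computing bounds per retry:
  i=0: D_i=min(2*3^0,20)=2, bounds=[0,2]
  i=1: D_i=min(2*3^1,20)=6, bounds=[0,6]
  i=2: D_i=min(2*3^2,20)=18, bounds=[0,18]
  i=3: D_i=min(2*3^3,20)=20, bounds=[0,20]
  i=4: D_i=min(2*3^4,20)=20, bounds=[0,20]
  i=5: D_i=min(2*3^5,20)=20, bounds=[0,20]
  i=6: D_i=min(2*3^6,20)=20, bounds=[0,20]
  i=7: D_i=min(2*3^7,20)=20, bounds=[0,20]
  i=8: D_i=min(2*3^8,20)=20, bounds=[0,20]

Answer: [0,2] [0,6] [0,18] [0,20] [0,20] [0,20] [0,20] [0,20] [0,20]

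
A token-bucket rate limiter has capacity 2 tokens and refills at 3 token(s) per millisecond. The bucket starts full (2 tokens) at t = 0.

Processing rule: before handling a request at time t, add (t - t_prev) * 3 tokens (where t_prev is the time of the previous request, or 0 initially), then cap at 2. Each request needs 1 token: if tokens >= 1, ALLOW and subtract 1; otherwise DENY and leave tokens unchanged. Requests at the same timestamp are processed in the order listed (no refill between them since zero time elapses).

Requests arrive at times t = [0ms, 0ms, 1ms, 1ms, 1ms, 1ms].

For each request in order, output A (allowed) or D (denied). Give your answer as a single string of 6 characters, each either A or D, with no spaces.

Answer: AAAADD

Derivation:
Simulating step by step:
  req#1 t=0ms: ALLOW
  req#2 t=0ms: ALLOW
  req#3 t=1ms: ALLOW
  req#4 t=1ms: ALLOW
  req#5 t=1ms: DENY
  req#6 t=1ms: DENY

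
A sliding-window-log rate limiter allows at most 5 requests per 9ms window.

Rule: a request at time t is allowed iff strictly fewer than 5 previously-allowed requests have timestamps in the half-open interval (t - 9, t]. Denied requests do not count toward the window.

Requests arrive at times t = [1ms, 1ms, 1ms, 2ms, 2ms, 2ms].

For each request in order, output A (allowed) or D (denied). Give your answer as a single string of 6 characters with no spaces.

Tracking allowed requests in the window:
  req#1 t=1ms: ALLOW
  req#2 t=1ms: ALLOW
  req#3 t=1ms: ALLOW
  req#4 t=2ms: ALLOW
  req#5 t=2ms: ALLOW
  req#6 t=2ms: DENY

Answer: AAAAAD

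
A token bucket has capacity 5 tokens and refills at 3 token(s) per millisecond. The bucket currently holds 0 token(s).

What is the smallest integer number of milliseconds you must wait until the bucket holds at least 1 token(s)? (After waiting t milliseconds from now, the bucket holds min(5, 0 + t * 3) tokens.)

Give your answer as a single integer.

Need 0 + t * 3 >= 1, so t >= 1/3.
Smallest integer t = ceil(1/3) = 1.

Answer: 1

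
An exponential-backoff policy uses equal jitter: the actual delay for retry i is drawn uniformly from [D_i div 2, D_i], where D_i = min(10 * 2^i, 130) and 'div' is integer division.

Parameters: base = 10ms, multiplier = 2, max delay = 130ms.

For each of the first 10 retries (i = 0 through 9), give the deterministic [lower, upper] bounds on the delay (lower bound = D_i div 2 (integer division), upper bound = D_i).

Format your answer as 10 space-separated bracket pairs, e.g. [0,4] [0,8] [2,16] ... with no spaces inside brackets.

Computing bounds per retry:
  i=0: D_i=min(10*2^0,130)=10, bounds=[5,10]
  i=1: D_i=min(10*2^1,130)=20, bounds=[10,20]
  i=2: D_i=min(10*2^2,130)=40, bounds=[20,40]
  i=3: D_i=min(10*2^3,130)=80, bounds=[40,80]
  i=4: D_i=min(10*2^4,130)=130, bounds=[65,130]
  i=5: D_i=min(10*2^5,130)=130, bounds=[65,130]
  i=6: D_i=min(10*2^6,130)=130, bounds=[65,130]
  i=7: D_i=min(10*2^7,130)=130, bounds=[65,130]
  i=8: D_i=min(10*2^8,130)=130, bounds=[65,130]
  i=9: D_i=min(10*2^9,130)=130, bounds=[65,130]

Answer: [5,10] [10,20] [20,40] [40,80] [65,130] [65,130] [65,130] [65,130] [65,130] [65,130]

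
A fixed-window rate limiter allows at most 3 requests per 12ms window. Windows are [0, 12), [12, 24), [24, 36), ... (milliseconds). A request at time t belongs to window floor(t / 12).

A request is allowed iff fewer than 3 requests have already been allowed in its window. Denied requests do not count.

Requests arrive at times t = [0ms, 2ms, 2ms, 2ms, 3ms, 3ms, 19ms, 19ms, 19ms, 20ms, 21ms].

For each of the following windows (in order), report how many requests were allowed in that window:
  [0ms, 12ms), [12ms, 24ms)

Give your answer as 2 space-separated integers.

Processing requests:
  req#1 t=0ms (window 0): ALLOW
  req#2 t=2ms (window 0): ALLOW
  req#3 t=2ms (window 0): ALLOW
  req#4 t=2ms (window 0): DENY
  req#5 t=3ms (window 0): DENY
  req#6 t=3ms (window 0): DENY
  req#7 t=19ms (window 1): ALLOW
  req#8 t=19ms (window 1): ALLOW
  req#9 t=19ms (window 1): ALLOW
  req#10 t=20ms (window 1): DENY
  req#11 t=21ms (window 1): DENY

Allowed counts by window: 3 3

Answer: 3 3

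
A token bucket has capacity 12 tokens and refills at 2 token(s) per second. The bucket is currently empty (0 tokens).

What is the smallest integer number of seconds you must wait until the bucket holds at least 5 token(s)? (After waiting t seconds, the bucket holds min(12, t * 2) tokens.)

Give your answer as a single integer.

Need t * 2 >= 5, so t >= 5/2.
Smallest integer t = ceil(5/2) = 3.

Answer: 3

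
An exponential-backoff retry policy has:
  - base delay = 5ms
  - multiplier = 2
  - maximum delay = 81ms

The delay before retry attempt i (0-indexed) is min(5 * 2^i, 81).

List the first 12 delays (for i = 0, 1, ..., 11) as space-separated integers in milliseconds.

Answer: 5 10 20 40 80 81 81 81 81 81 81 81

Derivation:
Computing each delay:
  i=0: min(5*2^0, 81) = 5
  i=1: min(5*2^1, 81) = 10
  i=2: min(5*2^2, 81) = 20
  i=3: min(5*2^3, 81) = 40
  i=4: min(5*2^4, 81) = 80
  i=5: min(5*2^5, 81) = 81
  i=6: min(5*2^6, 81) = 81
  i=7: min(5*2^7, 81) = 81
  i=8: min(5*2^8, 81) = 81
  i=9: min(5*2^9, 81) = 81
  i=10: min(5*2^10, 81) = 81
  i=11: min(5*2^11, 81) = 81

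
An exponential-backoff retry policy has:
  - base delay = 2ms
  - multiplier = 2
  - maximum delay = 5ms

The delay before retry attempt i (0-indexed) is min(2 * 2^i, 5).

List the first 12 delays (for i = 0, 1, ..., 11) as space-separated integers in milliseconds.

Computing each delay:
  i=0: min(2*2^0, 5) = 2
  i=1: min(2*2^1, 5) = 4
  i=2: min(2*2^2, 5) = 5
  i=3: min(2*2^3, 5) = 5
  i=4: min(2*2^4, 5) = 5
  i=5: min(2*2^5, 5) = 5
  i=6: min(2*2^6, 5) = 5
  i=7: min(2*2^7, 5) = 5
  i=8: min(2*2^8, 5) = 5
  i=9: min(2*2^9, 5) = 5
  i=10: min(2*2^10, 5) = 5
  i=11: min(2*2^11, 5) = 5

Answer: 2 4 5 5 5 5 5 5 5 5 5 5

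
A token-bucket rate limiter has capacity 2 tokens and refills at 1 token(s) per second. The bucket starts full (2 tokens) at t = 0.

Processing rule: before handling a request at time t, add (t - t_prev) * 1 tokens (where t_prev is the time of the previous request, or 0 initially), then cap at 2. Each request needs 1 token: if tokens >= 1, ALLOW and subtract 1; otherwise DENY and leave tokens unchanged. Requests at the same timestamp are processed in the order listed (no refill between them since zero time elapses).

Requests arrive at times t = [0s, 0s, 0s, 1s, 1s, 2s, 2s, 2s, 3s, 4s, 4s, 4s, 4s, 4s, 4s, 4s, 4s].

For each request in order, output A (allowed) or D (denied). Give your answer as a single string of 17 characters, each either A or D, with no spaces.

Simulating step by step:
  req#1 t=0s: ALLOW
  req#2 t=0s: ALLOW
  req#3 t=0s: DENY
  req#4 t=1s: ALLOW
  req#5 t=1s: DENY
  req#6 t=2s: ALLOW
  req#7 t=2s: DENY
  req#8 t=2s: DENY
  req#9 t=3s: ALLOW
  req#10 t=4s: ALLOW
  req#11 t=4s: DENY
  req#12 t=4s: DENY
  req#13 t=4s: DENY
  req#14 t=4s: DENY
  req#15 t=4s: DENY
  req#16 t=4s: DENY
  req#17 t=4s: DENY

Answer: AADADADDAADDDDDDD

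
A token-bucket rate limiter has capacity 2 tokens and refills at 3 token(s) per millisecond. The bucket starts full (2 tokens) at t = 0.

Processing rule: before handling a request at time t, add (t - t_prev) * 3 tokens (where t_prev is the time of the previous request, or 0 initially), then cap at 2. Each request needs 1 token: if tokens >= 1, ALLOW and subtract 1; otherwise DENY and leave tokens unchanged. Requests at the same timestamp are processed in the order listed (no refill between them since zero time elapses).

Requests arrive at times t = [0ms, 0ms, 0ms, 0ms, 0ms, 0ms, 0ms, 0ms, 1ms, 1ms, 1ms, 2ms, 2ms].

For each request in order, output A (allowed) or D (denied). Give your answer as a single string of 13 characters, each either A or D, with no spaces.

Simulating step by step:
  req#1 t=0ms: ALLOW
  req#2 t=0ms: ALLOW
  req#3 t=0ms: DENY
  req#4 t=0ms: DENY
  req#5 t=0ms: DENY
  req#6 t=0ms: DENY
  req#7 t=0ms: DENY
  req#8 t=0ms: DENY
  req#9 t=1ms: ALLOW
  req#10 t=1ms: ALLOW
  req#11 t=1ms: DENY
  req#12 t=2ms: ALLOW
  req#13 t=2ms: ALLOW

Answer: AADDDDDDAADAA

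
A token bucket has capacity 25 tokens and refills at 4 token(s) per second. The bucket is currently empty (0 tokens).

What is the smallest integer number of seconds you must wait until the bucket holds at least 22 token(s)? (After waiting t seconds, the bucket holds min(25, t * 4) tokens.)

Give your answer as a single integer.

Need t * 4 >= 22, so t >= 22/4.
Smallest integer t = ceil(22/4) = 6.

Answer: 6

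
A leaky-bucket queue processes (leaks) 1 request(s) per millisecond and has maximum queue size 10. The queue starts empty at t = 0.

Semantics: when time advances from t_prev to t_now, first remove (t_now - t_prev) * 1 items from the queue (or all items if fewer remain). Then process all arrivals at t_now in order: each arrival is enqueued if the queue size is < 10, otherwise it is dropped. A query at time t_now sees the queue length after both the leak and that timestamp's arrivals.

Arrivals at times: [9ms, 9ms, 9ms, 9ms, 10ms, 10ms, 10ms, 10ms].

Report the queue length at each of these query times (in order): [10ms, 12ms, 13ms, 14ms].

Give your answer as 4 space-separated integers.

Queue lengths at query times:
  query t=10ms: backlog = 7
  query t=12ms: backlog = 5
  query t=13ms: backlog = 4
  query t=14ms: backlog = 3

Answer: 7 5 4 3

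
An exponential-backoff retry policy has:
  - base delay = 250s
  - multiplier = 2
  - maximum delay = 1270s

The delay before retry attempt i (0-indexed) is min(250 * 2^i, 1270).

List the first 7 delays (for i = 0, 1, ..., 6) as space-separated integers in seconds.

Answer: 250 500 1000 1270 1270 1270 1270

Derivation:
Computing each delay:
  i=0: min(250*2^0, 1270) = 250
  i=1: min(250*2^1, 1270) = 500
  i=2: min(250*2^2, 1270) = 1000
  i=3: min(250*2^3, 1270) = 1270
  i=4: min(250*2^4, 1270) = 1270
  i=5: min(250*2^5, 1270) = 1270
  i=6: min(250*2^6, 1270) = 1270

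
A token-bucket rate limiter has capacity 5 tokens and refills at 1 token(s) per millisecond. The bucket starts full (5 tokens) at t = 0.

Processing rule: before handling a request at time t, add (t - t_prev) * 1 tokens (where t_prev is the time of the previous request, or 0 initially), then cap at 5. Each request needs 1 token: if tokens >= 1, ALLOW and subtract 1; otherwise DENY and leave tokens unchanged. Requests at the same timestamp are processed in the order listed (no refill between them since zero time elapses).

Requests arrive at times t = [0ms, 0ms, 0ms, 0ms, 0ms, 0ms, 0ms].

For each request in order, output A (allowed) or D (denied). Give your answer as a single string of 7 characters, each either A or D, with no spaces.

Simulating step by step:
  req#1 t=0ms: ALLOW
  req#2 t=0ms: ALLOW
  req#3 t=0ms: ALLOW
  req#4 t=0ms: ALLOW
  req#5 t=0ms: ALLOW
  req#6 t=0ms: DENY
  req#7 t=0ms: DENY

Answer: AAAAADD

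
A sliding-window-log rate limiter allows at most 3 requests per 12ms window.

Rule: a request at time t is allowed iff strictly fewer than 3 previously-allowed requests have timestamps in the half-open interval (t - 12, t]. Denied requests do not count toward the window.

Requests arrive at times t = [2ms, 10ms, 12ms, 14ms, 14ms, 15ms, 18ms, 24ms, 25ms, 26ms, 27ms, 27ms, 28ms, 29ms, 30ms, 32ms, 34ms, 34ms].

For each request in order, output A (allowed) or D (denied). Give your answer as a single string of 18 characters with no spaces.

Tracking allowed requests in the window:
  req#1 t=2ms: ALLOW
  req#2 t=10ms: ALLOW
  req#3 t=12ms: ALLOW
  req#4 t=14ms: ALLOW
  req#5 t=14ms: DENY
  req#6 t=15ms: DENY
  req#7 t=18ms: DENY
  req#8 t=24ms: ALLOW
  req#9 t=25ms: ALLOW
  req#10 t=26ms: ALLOW
  req#11 t=27ms: DENY
  req#12 t=27ms: DENY
  req#13 t=28ms: DENY
  req#14 t=29ms: DENY
  req#15 t=30ms: DENY
  req#16 t=32ms: DENY
  req#17 t=34ms: DENY
  req#18 t=34ms: DENY

Answer: AAAADDDAAADDDDDDDD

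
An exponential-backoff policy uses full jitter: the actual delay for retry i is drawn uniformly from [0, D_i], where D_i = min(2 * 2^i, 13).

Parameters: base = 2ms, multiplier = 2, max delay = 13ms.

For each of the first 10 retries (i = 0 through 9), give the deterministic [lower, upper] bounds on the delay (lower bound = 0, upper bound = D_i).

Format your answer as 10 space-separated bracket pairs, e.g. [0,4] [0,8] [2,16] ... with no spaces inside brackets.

Computing bounds per retry:
  i=0: D_i=min(2*2^0,13)=2, bounds=[0,2]
  i=1: D_i=min(2*2^1,13)=4, bounds=[0,4]
  i=2: D_i=min(2*2^2,13)=8, bounds=[0,8]
  i=3: D_i=min(2*2^3,13)=13, bounds=[0,13]
  i=4: D_i=min(2*2^4,13)=13, bounds=[0,13]
  i=5: D_i=min(2*2^5,13)=13, bounds=[0,13]
  i=6: D_i=min(2*2^6,13)=13, bounds=[0,13]
  i=7: D_i=min(2*2^7,13)=13, bounds=[0,13]
  i=8: D_i=min(2*2^8,13)=13, bounds=[0,13]
  i=9: D_i=min(2*2^9,13)=13, bounds=[0,13]

Answer: [0,2] [0,4] [0,8] [0,13] [0,13] [0,13] [0,13] [0,13] [0,13] [0,13]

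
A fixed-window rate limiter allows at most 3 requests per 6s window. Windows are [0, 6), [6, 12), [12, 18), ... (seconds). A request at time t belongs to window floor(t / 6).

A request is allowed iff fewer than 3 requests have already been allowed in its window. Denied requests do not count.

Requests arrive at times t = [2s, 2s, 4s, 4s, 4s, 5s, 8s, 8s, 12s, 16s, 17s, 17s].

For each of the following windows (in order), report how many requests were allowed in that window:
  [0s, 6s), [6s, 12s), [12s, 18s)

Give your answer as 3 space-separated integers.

Processing requests:
  req#1 t=2s (window 0): ALLOW
  req#2 t=2s (window 0): ALLOW
  req#3 t=4s (window 0): ALLOW
  req#4 t=4s (window 0): DENY
  req#5 t=4s (window 0): DENY
  req#6 t=5s (window 0): DENY
  req#7 t=8s (window 1): ALLOW
  req#8 t=8s (window 1): ALLOW
  req#9 t=12s (window 2): ALLOW
  req#10 t=16s (window 2): ALLOW
  req#11 t=17s (window 2): ALLOW
  req#12 t=17s (window 2): DENY

Allowed counts by window: 3 2 3

Answer: 3 2 3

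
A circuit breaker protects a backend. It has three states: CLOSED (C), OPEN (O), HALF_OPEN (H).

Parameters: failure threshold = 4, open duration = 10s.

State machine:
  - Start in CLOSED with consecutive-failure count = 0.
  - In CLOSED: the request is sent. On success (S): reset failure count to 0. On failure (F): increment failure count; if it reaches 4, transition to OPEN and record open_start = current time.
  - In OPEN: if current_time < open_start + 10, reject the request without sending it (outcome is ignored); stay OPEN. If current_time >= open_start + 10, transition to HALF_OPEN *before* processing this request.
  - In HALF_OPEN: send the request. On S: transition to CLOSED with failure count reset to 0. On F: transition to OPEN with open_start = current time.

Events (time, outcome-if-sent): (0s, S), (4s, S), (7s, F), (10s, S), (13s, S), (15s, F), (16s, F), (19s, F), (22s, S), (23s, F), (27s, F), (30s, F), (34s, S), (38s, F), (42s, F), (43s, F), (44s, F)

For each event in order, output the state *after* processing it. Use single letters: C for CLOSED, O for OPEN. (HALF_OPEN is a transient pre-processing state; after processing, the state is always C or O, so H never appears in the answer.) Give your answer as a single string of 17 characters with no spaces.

Answer: CCCCCCCCCCCCCCCCO

Derivation:
State after each event:
  event#1 t=0s outcome=S: state=CLOSED
  event#2 t=4s outcome=S: state=CLOSED
  event#3 t=7s outcome=F: state=CLOSED
  event#4 t=10s outcome=S: state=CLOSED
  event#5 t=13s outcome=S: state=CLOSED
  event#6 t=15s outcome=F: state=CLOSED
  event#7 t=16s outcome=F: state=CLOSED
  event#8 t=19s outcome=F: state=CLOSED
  event#9 t=22s outcome=S: state=CLOSED
  event#10 t=23s outcome=F: state=CLOSED
  event#11 t=27s outcome=F: state=CLOSED
  event#12 t=30s outcome=F: state=CLOSED
  event#13 t=34s outcome=S: state=CLOSED
  event#14 t=38s outcome=F: state=CLOSED
  event#15 t=42s outcome=F: state=CLOSED
  event#16 t=43s outcome=F: state=CLOSED
  event#17 t=44s outcome=F: state=OPEN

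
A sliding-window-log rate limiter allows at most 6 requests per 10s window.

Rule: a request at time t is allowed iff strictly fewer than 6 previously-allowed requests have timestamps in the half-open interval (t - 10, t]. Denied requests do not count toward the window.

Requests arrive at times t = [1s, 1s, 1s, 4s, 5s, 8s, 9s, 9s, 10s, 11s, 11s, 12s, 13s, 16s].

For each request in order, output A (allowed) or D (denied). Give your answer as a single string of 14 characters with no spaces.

Tracking allowed requests in the window:
  req#1 t=1s: ALLOW
  req#2 t=1s: ALLOW
  req#3 t=1s: ALLOW
  req#4 t=4s: ALLOW
  req#5 t=5s: ALLOW
  req#6 t=8s: ALLOW
  req#7 t=9s: DENY
  req#8 t=9s: DENY
  req#9 t=10s: DENY
  req#10 t=11s: ALLOW
  req#11 t=11s: ALLOW
  req#12 t=12s: ALLOW
  req#13 t=13s: DENY
  req#14 t=16s: ALLOW

Answer: AAAAAADDDAAADA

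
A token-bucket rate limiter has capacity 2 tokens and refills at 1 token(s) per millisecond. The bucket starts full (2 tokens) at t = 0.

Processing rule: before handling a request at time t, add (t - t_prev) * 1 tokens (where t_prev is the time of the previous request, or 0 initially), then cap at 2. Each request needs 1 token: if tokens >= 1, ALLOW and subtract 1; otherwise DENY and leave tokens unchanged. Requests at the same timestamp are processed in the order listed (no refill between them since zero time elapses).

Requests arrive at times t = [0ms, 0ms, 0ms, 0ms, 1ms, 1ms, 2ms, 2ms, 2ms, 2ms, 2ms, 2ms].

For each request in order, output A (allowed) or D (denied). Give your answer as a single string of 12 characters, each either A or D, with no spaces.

Answer: AADDADADDDDD

Derivation:
Simulating step by step:
  req#1 t=0ms: ALLOW
  req#2 t=0ms: ALLOW
  req#3 t=0ms: DENY
  req#4 t=0ms: DENY
  req#5 t=1ms: ALLOW
  req#6 t=1ms: DENY
  req#7 t=2ms: ALLOW
  req#8 t=2ms: DENY
  req#9 t=2ms: DENY
  req#10 t=2ms: DENY
  req#11 t=2ms: DENY
  req#12 t=2ms: DENY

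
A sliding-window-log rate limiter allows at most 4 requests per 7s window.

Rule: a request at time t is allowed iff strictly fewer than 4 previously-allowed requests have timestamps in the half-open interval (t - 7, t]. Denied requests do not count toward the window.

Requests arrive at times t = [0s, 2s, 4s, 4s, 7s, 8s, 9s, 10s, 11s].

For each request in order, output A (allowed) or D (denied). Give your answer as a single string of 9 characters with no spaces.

Tracking allowed requests in the window:
  req#1 t=0s: ALLOW
  req#2 t=2s: ALLOW
  req#3 t=4s: ALLOW
  req#4 t=4s: ALLOW
  req#5 t=7s: ALLOW
  req#6 t=8s: DENY
  req#7 t=9s: ALLOW
  req#8 t=10s: DENY
  req#9 t=11s: ALLOW

Answer: AAAAADADA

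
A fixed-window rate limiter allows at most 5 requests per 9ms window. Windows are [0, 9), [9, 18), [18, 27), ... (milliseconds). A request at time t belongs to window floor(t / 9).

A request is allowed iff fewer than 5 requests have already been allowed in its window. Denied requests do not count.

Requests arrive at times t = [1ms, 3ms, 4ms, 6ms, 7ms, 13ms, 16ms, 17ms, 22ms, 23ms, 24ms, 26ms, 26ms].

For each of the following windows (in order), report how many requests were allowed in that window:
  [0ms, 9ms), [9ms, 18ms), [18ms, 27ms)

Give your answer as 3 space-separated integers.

Processing requests:
  req#1 t=1ms (window 0): ALLOW
  req#2 t=3ms (window 0): ALLOW
  req#3 t=4ms (window 0): ALLOW
  req#4 t=6ms (window 0): ALLOW
  req#5 t=7ms (window 0): ALLOW
  req#6 t=13ms (window 1): ALLOW
  req#7 t=16ms (window 1): ALLOW
  req#8 t=17ms (window 1): ALLOW
  req#9 t=22ms (window 2): ALLOW
  req#10 t=23ms (window 2): ALLOW
  req#11 t=24ms (window 2): ALLOW
  req#12 t=26ms (window 2): ALLOW
  req#13 t=26ms (window 2): ALLOW

Allowed counts by window: 5 3 5

Answer: 5 3 5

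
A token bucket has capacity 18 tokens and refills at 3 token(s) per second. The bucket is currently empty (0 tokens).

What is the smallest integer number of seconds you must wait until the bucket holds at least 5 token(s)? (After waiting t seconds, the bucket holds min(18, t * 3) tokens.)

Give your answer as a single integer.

Need t * 3 >= 5, so t >= 5/3.
Smallest integer t = ceil(5/3) = 2.

Answer: 2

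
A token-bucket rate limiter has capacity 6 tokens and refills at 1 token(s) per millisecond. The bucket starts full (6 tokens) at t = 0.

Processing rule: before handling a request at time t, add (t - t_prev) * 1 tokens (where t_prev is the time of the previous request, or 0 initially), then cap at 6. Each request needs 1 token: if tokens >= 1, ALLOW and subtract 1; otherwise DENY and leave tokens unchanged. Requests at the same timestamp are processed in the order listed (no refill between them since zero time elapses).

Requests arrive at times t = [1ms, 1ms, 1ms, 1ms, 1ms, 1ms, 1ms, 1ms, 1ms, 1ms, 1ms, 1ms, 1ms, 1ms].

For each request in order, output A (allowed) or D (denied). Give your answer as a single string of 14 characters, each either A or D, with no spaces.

Answer: AAAAAADDDDDDDD

Derivation:
Simulating step by step:
  req#1 t=1ms: ALLOW
  req#2 t=1ms: ALLOW
  req#3 t=1ms: ALLOW
  req#4 t=1ms: ALLOW
  req#5 t=1ms: ALLOW
  req#6 t=1ms: ALLOW
  req#7 t=1ms: DENY
  req#8 t=1ms: DENY
  req#9 t=1ms: DENY
  req#10 t=1ms: DENY
  req#11 t=1ms: DENY
  req#12 t=1ms: DENY
  req#13 t=1ms: DENY
  req#14 t=1ms: DENY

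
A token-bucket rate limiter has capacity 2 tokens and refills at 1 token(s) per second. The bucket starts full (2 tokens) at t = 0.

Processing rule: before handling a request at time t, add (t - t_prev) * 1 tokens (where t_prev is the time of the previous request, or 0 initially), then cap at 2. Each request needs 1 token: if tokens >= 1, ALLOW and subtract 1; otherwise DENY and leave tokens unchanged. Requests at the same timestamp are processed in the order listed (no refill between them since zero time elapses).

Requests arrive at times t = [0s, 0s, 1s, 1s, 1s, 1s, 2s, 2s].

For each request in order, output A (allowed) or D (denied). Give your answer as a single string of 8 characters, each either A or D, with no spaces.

Simulating step by step:
  req#1 t=0s: ALLOW
  req#2 t=0s: ALLOW
  req#3 t=1s: ALLOW
  req#4 t=1s: DENY
  req#5 t=1s: DENY
  req#6 t=1s: DENY
  req#7 t=2s: ALLOW
  req#8 t=2s: DENY

Answer: AAADDDAD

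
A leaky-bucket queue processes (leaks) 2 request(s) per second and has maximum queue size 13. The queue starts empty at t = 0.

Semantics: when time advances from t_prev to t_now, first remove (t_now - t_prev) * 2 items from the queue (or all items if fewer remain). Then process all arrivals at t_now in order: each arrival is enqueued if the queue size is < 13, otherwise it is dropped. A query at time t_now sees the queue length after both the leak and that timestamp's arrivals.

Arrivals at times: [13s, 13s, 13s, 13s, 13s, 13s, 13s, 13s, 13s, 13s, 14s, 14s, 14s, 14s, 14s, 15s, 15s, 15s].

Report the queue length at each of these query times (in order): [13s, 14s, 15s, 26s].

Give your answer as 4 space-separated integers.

Queue lengths at query times:
  query t=13s: backlog = 10
  query t=14s: backlog = 13
  query t=15s: backlog = 13
  query t=26s: backlog = 0

Answer: 10 13 13 0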